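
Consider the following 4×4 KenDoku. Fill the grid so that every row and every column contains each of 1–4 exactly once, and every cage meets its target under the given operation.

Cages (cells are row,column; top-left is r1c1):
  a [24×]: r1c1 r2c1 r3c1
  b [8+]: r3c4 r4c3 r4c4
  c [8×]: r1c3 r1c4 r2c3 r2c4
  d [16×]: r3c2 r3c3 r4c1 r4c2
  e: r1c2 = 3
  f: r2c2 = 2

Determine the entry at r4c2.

Cage e is given, which forces r1c2 = 3.
F is a freebie, leaving r2c2 = 2.
The only place for 4 in row 1 is r1c1.
Column 1 now contains 4, leaving r2c1 = 3.
Cage a needs product 24, which forces r3c1 = 2.
2 is placed in row 3, so r3c3 = 4.
Column 1 already has 2; hence r4c1 = 1.
Row 4 now contains 1, leaving r4c2 = 4.
Cage c has product 8, which forces r1c3 = 2.
The 4 cells of cage c must have product 8, which forces r1c4 = 1.
4 is placed in column 3, which forces r2c3 = 1.
Cage c has product 8, so r2c4 = 4.
4 is placed in row 3; hence r3c2 = 1.
The 3 cells of cage b must have sum 8, which forces r3c4 = 3.
Cage b has sum 8, so r4c3 = 3.
Cage b needs sum 8, which forces r4c4 = 2.
Completed grid: 4 3 2 1 / 3 2 1 4 / 2 1 4 3 / 1 4 3 2.

4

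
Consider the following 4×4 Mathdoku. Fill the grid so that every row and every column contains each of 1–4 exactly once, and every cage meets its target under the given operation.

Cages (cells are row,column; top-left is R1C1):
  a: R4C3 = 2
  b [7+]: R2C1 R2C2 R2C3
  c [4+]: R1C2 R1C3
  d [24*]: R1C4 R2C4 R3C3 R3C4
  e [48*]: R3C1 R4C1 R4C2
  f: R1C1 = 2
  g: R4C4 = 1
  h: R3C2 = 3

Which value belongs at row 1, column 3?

F is a freebie, so R1C1 = 2.
Cage e needs product 48, so R3C1 = 4.
H is a freebie, leaving R3C2 = 3.
Cage e has product 48, which forces R4C1 = 3.
The 3 cells of cage e must have product 48; hence R4C2 = 4.
Cage a is a single given cell, which forces R4C3 = 2.
G is a freebie, so R4C4 = 1.
3 is placed in column 2, leaving R1C2 = 1.
The two cells of cage c must have sum 4; hence R1C3 = 3.
Row 1 now contains 3, leaving R1C4 = 4.
Column 1 now contains 4, so R2C1 = 1.
The 3 cells of cage b must have sum 7; hence R2C2 = 2.
Cage b needs sum 7, which forces R2C3 = 4.
Column 4 now contains 4, so R2C4 = 3.
Column 3 already has 2, so R3C3 = 1.
1 is placed in column 4, leaving R3C4 = 2.
Completed grid: 2 1 3 4 / 1 2 4 3 / 4 3 1 2 / 3 4 2 1.

3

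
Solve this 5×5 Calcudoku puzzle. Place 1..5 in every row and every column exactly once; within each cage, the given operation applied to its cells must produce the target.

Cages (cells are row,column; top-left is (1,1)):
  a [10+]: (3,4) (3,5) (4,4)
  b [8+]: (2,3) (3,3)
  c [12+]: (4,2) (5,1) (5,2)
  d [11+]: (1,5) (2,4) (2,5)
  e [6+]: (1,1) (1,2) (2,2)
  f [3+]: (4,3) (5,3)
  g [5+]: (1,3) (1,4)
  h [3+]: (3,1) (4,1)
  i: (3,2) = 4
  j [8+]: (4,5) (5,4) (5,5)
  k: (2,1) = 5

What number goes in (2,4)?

4

Cage k is a single given cell, leaving (2,1) = 5.
Row 2 now contains 5, leaving (2,3) = 3.
I is a freebie, leaving (3,2) = 4.
Column 3 now contains 3, leaving (3,3) = 5.
The 3 cells of cage d must have sum 11, which forces (1,5) = 5.
Cage a has sum 10, leaving (4,4) = 5.
Cage c has sum 12, leaving (5,1) = 4.
5 is placed in row 4, so (4,2) = 3.
3 is placed in row 4, so (4,5) = 4.
Cage c has sum 12; hence (5,2) = 5.
Cage e needs sum 6, so (1,1) = 3.
Cage d needs sum 11, so (2,4) = 4.
Column 5 now contains 4; hence (2,5) = 2.
Column 5 now contains 2, leaving (3,5) = 3.
Column 5 already has 3; hence (5,5) = 1.
The 3 cells of cage e must have sum 6, so (1,2) = 2.
Cage g's pair has sum 5; hence (1,3) = 4.
Column 4 now contains 4, which forces (1,4) = 1.
2 is placed in row 2, leaving (2,2) = 1.
Row 3 already has 3, leaving (3,4) = 2.
Cage f needs two cells with sum 3; hence (4,3) = 1.
Row 5 now contains 1, leaving (5,3) = 2.
Row 5 now contains 1, which forces (5,4) = 3.
Row 3 already has 2, leaving (3,1) = 1.
Row 4 already has 1, which forces (4,1) = 2.
The full grid is 3 2 4 1 5 / 5 1 3 4 2 / 1 4 5 2 3 / 2 3 1 5 4 / 4 5 2 3 1.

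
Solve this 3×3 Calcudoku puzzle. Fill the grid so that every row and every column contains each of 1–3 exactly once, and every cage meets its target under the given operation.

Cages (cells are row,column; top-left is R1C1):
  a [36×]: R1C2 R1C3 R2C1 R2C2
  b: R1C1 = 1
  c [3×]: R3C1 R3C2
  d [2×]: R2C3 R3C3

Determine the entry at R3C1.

B is a freebie, so R1C1 = 1.
Column 1 already has 1, which forces R3C1 = 3.
Row 3 already has 3, which forces R3C2 = 1.
Row 3 now contains 1, so R3C3 = 2.
Cage a has product 36; hence R1C2 = 2.
Column 3 now contains 2, leaving R1C3 = 3.
Column 1 now contains 3, leaving R2C1 = 2.
Cage a needs product 36; hence R2C2 = 3.
Column 3 now contains 2, leaving R2C3 = 1.
Filled in: 1 2 3 / 2 3 1 / 3 1 2.

3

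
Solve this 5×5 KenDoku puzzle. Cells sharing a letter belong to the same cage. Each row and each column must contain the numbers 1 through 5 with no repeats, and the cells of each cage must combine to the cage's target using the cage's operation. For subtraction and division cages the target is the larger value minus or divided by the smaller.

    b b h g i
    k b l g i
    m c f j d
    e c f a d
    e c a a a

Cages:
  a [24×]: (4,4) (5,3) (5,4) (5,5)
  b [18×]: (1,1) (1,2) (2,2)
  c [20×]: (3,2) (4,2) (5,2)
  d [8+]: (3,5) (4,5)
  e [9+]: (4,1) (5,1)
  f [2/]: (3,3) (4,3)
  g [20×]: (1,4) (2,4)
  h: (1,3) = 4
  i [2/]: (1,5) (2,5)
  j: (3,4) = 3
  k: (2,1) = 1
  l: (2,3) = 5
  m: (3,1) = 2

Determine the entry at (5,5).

The 3 cells of cage b must have product 18, leaving (1,1) = 3.
Cage b needs product 18, so (1,2) = 2.
Cage h is a single given cell, which forces (1,3) = 4.
4 is placed in row 1, leaving (1,4) = 5.
4 is placed in row 1, which forces (1,5) = 1.
Cage k is given; hence (2,1) = 1.
Cage b needs product 18, which forces (2,2) = 3.
Cage l is given, leaving (2,3) = 5.
Column 4 now contains 5, leaving (2,4) = 4.
Row 2 already has 4; hence (2,5) = 2.
Cage m is a single given cell, leaving (3,1) = 2.
2 is placed in row 3, which forces (3,3) = 1.
Cage j is a single given cell, so (3,4) = 3.
3 is placed in row 3, leaving (3,5) = 5.
Column 3 now contains 1; hence (4,3) = 2.
2 is placed in row 4; hence (4,4) = 1.
Column 5 now contains 5, so (4,5) = 3.
Column 3 now contains 2, which forces (5,3) = 3.
1 is placed in column 4, which forces (5,4) = 2.
3 is placed in column 5; hence (5,5) = 4.
5 is placed in row 3; hence (3,2) = 4.
The two cells of cage e must have sum 9, leaving (4,1) = 4.
The 3 cells of cage c must have product 20; hence (4,2) = 5.
Row 5 now contains 4, so (5,1) = 5.
Cage c has product 20, so (5,2) = 1.
Completed grid: 3 2 4 5 1 / 1 3 5 4 2 / 2 4 1 3 5 / 4 5 2 1 3 / 5 1 3 2 4.

4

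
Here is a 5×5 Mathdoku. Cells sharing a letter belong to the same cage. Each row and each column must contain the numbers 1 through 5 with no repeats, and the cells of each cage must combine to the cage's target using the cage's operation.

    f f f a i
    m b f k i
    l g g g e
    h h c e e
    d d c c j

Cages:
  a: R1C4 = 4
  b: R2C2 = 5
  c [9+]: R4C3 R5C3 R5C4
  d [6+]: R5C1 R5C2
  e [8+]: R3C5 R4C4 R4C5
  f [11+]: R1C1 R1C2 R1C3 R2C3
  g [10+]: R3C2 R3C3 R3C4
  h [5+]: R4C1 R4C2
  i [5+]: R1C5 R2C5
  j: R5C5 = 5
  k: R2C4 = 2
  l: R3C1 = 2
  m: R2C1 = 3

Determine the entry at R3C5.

3

Cage a is a single given cell, so R1C4 = 4.
M is a freebie, leaving R2C1 = 3.
B is a freebie; hence R2C2 = 5.
K is a freebie, so R2C4 = 2.
Cage l is given; hence R3C1 = 2.
Cage j is a single given cell, which forces R5C5 = 5.
The 4 cells of cage f must have sum 11, leaving R1C1 = 5.
Cage i's pair has sum 5, which forces R1C5 = 1.
The 4 cells of cage f must have sum 11; hence R2C3 = 1.
Cage i needs two cells with sum 5; hence R2C5 = 4.
4 is placed in column 5, leaving R3C5 = 3.
Column 5 already has 3, so R4C5 = 2.
The two cells of cage d must have sum 6, so R5C1 = 4.
Cage d needs two cells with sum 6; hence R5C2 = 2.
2 is placed in row 5, so R5C3 = 3.
3 is placed in row 5, so R5C4 = 1.
2 is placed in column 2, so R1C2 = 3.
Column 3 now contains 3, so R1C3 = 2.
Cage g has sum 10, which forces R3C2 = 1.
Cage g has sum 10, so R3C3 = 4.
Column 4 already has 1, leaving R3C4 = 5.
4 is placed in column 1; hence R4C1 = 1.
Cage h's pair has sum 5, so R4C2 = 4.
The 3 cells of cage c must have sum 9, so R4C3 = 5.
Cage e needs sum 8, so R4C4 = 3.
The full grid is 5 3 2 4 1 / 3 5 1 2 4 / 2 1 4 5 3 / 1 4 5 3 2 / 4 2 3 1 5.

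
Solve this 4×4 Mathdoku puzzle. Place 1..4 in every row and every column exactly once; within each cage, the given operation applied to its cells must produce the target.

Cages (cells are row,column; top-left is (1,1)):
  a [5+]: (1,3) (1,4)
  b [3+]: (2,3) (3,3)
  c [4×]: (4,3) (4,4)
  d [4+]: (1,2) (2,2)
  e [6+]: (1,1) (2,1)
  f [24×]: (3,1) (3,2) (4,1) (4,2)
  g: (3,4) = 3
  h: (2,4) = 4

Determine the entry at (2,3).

1

Cage h is a single given cell; hence (2,4) = 4.
Cage g is a single given cell, so (3,4) = 3.
4 is placed in column 4, which forces (4,4) = 1.
Cage e needs two cells with sum 6; hence (1,1) = 4.
Cage a's pair has sum 5, leaving (1,3) = 3.
Column 4 already has 1, which forces (1,4) = 2.
Row 2 now contains 4, so (2,1) = 2.
2 is placed in row 2, which forces (2,3) = 1.
Column 1 now contains 2; hence (3,1) = 1.
Column 3 already has 1; hence (3,3) = 2.
Column 1 now contains 2, which forces (4,1) = 3.
Row 4 already has 1; hence (4,3) = 4.
Row 1 already has 3, leaving (1,2) = 1.
Row 2 now contains 1, leaving (2,2) = 3.
Row 3 now contains 2, so (3,2) = 4.
Row 4 already has 4, which forces (4,2) = 2.
Completed grid: 4 1 3 2 / 2 3 1 4 / 1 4 2 3 / 3 2 4 1.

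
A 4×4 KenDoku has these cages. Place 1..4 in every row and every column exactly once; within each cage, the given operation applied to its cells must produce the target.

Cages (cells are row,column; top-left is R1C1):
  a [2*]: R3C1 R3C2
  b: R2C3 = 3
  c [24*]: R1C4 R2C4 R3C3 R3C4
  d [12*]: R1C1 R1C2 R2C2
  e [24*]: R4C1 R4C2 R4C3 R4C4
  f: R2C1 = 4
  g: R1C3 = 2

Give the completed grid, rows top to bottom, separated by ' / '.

Cage g is given, so R1C3 = 2.
Cage f is given; hence R2C1 = 4.
Cage b is given, so R2C3 = 3.
Cage d has product 12, so R1C1 = 3.
The 3 cells of cage d must have product 12, so R1C2 = 4.
4 is placed in row 1, so R1C4 = 1.
Cage d has product 12; hence R2C2 = 1.
1 is placed in column 4; hence R2C4 = 2.
1 is placed in column 2; hence R3C2 = 2.
Column 2 already has 2, so R4C2 = 3.
Row 4 already has 3, so R4C4 = 4.
Row 3 already has 2, leaving R3C1 = 1.
Cage c has product 24, so R3C3 = 4.
Column 4 now contains 4, leaving R3C4 = 3.
Cage e has product 24, so R4C1 = 2.
4 is placed in row 4; hence R4C3 = 1.

3 4 2 1 / 4 1 3 2 / 1 2 4 3 / 2 3 1 4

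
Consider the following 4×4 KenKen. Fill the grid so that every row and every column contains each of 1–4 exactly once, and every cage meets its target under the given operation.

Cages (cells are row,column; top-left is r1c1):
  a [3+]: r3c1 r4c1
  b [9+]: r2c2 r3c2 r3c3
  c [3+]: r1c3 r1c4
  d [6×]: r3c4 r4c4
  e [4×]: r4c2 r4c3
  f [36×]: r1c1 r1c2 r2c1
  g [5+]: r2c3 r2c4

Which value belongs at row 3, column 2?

4

Cage f needs product 36; hence r1c1 = 4.
Cage f has product 36, leaving r1c2 = 3.
Cage f has product 36, leaving r2c1 = 3.
In row 2, 2 can only go at r2c2, so r2c2 = 2.
Cage b has sum 9, which forces r3c2 = 4.
The 3 cells of cage b must have sum 9, which forces r3c3 = 3.
3 is placed in row 3, which forces r3c4 = 2.
4 is placed in column 2, so r4c2 = 1.
Row 4 already has 1, leaving r4c3 = 4.
Column 4 now contains 2, leaving r4c4 = 3.
The two cells of cage c must have sum 3, so r1c3 = 2.
Column 4 now contains 2, so r1c4 = 1.
4 is placed in column 3, leaving r2c3 = 1.
Cage g needs two cells with sum 5, so r2c4 = 4.
Row 3 already has 2, leaving r3c1 = 1.
Row 4 already has 1, so r4c1 = 2.
Filled in: 4 3 2 1 / 3 2 1 4 / 1 4 3 2 / 2 1 4 3.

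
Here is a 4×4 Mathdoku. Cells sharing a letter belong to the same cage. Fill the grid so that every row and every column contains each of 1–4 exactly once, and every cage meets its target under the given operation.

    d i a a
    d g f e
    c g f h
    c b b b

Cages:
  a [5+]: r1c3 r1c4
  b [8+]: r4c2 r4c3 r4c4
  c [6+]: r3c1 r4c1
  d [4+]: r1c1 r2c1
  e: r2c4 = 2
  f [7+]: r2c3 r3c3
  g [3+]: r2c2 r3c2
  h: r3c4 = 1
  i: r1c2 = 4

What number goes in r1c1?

1

Cage i is a single given cell, leaving r1c2 = 4.
Cage e is given, leaving r2c4 = 2.
Cage h is a single given cell, leaving r3c4 = 1.
The two cells of cage a must have sum 5, which forces r1c3 = 2.
Column 4 now contains 1, so r1c4 = 3.
Row 2 already has 2; hence r2c2 = 1.
Row 3 now contains 1, leaving r3c2 = 2.
Column 2 already has 1; hence r4c2 = 3.
Column 4 now contains 3, leaving r4c4 = 4.
Row 1 now contains 3, so r1c1 = 1.
1 is placed in row 2, which forces r2c1 = 3.
Row 2 now contains 3, so r2c3 = 4.
Row 3 already has 2, which forces r3c1 = 4.
4 is placed in column 3, so r3c3 = 3.
Row 4 now contains 4, so r4c1 = 2.
Row 4 now contains 4, which forces r4c3 = 1.
Completed grid: 1 4 2 3 / 3 1 4 2 / 4 2 3 1 / 2 3 1 4.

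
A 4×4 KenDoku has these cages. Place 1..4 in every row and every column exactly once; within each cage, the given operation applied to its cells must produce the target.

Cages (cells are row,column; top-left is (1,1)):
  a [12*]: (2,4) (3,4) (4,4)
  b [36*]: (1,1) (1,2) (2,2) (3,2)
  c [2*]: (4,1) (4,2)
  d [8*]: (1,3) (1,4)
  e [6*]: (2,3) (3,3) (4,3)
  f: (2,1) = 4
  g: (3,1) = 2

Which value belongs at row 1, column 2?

1

Cage b needs product 36, leaving (1,1) = 3.
Cage f is given; hence (2,1) = 4.
G is a freebie; hence (3,1) = 2.
Column 1 already has 2, so (4,1) = 1.
1 is placed in row 4, so (4,2) = 2.
Row 4 now contains 2, leaving (4,3) = 3.
Row 4 now contains 3; hence (4,4) = 4.
The two cells of cage d must have product 8, which forces (1,3) = 4.
Column 4 already has 4, leaving (1,4) = 2.
Cage e needs product 6; hence (2,3) = 2.
3 is placed in column 3, so (3,3) = 1.
Row 3 now contains 1; hence (3,4) = 3.
Row 1 now contains 4, so (1,2) = 1.
The 4 cells of cage b must have product 36, which forces (2,2) = 3.
3 is placed in column 4; hence (2,4) = 1.
3 is placed in row 3; hence (3,2) = 4.
Filled in: 3 1 4 2 / 4 3 2 1 / 2 4 1 3 / 1 2 3 4.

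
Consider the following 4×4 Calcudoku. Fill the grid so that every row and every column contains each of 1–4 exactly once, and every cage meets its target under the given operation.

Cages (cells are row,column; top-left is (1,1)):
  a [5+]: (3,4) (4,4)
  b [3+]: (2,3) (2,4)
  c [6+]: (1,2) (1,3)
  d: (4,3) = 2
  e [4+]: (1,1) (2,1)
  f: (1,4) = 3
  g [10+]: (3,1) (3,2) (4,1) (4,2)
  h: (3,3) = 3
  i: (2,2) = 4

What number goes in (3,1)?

Cage f is given; hence (1,4) = 3.
Cage i is given, so (2,2) = 4.
H is a freebie, leaving (3,3) = 3.
Cage d is given, leaving (4,3) = 2.
Row 1 now contains 3, so (1,1) = 1.
4 is placed in column 2; hence (1,2) = 2.
Column 3 already has 2, which forces (1,3) = 4.
The two cells of cage e must have sum 4, so (2,1) = 3.
Column 3 already has 2; hence (2,3) = 1.
Cage b's pair has sum 3, leaving (2,4) = 2.
Column 2 already has 2, which forces (3,2) = 1.
1 is placed in row 3, which forces (3,4) = 4.
Column 1 already has 3; hence (4,1) = 4.
Column 2 now contains 1; hence (4,2) = 3.
4 is placed in column 4, leaving (4,4) = 1.
4 is placed in row 3, which forces (3,1) = 2.
Completed grid: 1 2 4 3 / 3 4 1 2 / 2 1 3 4 / 4 3 2 1.

2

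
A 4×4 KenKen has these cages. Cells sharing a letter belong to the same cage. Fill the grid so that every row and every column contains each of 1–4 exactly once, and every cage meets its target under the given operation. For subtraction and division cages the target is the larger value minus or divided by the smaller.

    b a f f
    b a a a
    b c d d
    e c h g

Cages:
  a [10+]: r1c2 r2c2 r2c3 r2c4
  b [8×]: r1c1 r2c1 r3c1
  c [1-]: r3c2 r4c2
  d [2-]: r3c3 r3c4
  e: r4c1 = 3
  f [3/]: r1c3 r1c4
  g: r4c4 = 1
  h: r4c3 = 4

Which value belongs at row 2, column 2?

Cage e is a single given cell; hence r4c1 = 3.
Cage h is given, so r4c3 = 4.
Cage g is given; hence r4c4 = 1.
Cage f needs two cells with quotient 3, which forces r1c3 = 1.
Column 4 already has 1, so r1c4 = 3.
Column 3 already has 1, which forces r3c3 = 2.
Column 4 now contains 3, so r3c4 = 4.
Row 4 now contains 1, so r4c2 = 2.
2 is placed in column 2, which forces r1c2 = 4.
Cage a needs sum 10; hence r2c2 = 1.
2 is placed in column 3; hence r2c3 = 3.
Column 4 already has 4, so r2c4 = 2.
4 is placed in row 3, leaving r3c1 = 1.
Column 2 now contains 1, so r3c2 = 3.
Row 1 now contains 4; hence r1c1 = 2.
Row 2 already has 2, which forces r2c1 = 4.
The full grid is 2 4 1 3 / 4 1 3 2 / 1 3 2 4 / 3 2 4 1.

1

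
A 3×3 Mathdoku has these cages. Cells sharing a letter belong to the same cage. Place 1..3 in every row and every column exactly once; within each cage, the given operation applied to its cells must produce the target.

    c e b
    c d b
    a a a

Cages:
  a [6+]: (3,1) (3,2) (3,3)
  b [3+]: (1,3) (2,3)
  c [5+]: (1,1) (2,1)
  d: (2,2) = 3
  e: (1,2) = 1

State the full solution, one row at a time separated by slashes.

E is a freebie; hence (1,2) = 1.
1 is placed in row 1, which forces (1,3) = 2.
Cage d is given; hence (2,2) = 3.
2 is placed in column 3; hence (2,3) = 1.
Column 2 now contains 3, which forces (3,2) = 2.
1 is placed in column 3, leaving (3,3) = 3.
Row 1 now contains 2, which forces (1,1) = 3.
3 is placed in row 2, so (2,1) = 2.
3 is placed in row 3, leaving (3,1) = 1.

3 1 2 / 2 3 1 / 1 2 3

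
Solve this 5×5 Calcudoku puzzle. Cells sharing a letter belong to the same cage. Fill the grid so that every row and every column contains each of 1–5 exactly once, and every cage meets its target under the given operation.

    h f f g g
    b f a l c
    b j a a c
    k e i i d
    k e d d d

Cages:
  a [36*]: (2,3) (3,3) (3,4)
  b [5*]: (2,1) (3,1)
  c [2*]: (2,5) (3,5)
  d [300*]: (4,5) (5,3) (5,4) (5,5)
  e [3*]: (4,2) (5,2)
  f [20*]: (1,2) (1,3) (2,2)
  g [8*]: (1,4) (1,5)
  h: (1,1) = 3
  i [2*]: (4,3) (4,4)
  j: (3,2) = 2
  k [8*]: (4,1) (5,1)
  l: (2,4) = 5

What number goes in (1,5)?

Cage h is a single given cell, so (1,1) = 3.
Cage a needs product 36; hence (2,3) = 3.
Cage l is given; hence (2,4) = 5.
Cage j is a single given cell, leaving (3,2) = 2.
The 3 cells of cage a must have product 36; hence (3,3) = 4.
Cage a needs product 36, so (3,4) = 3.
Row 3 now contains 2, so (3,5) = 1.
The 4 cells of cage d must have product 300, leaving (4,5) = 5.
4 is placed in column 3, which forces (5,3) = 5.
Column 4 already has 3, which forces (5,4) = 4.
Row 5 already has 4; hence (5,5) = 3.
Cage f has product 20, leaving (1,2) = 5.
Cage f needs product 20, leaving (1,3) = 1.
Column 4 already has 4, leaving (1,4) = 2.
The two cells of cage g must have product 8, leaving (1,5) = 4.
5 is placed in row 2; hence (2,1) = 1.
The 3 cells of cage f must have product 20, so (2,2) = 4.
1 is placed in column 5, so (2,5) = 2.
Row 3 already has 1, which forces (3,1) = 5.
Cage k needs two cells with product 8, leaving (4,1) = 4.
The two cells of cage e must have product 3, which forces (4,2) = 3.
1 is placed in column 3, which forces (4,3) = 2.
2 is placed in column 4; hence (4,4) = 1.
Row 5 already has 4, so (5,1) = 2.
3 is placed in row 5; hence (5,2) = 1.
Filled in: 3 5 1 2 4 / 1 4 3 5 2 / 5 2 4 3 1 / 4 3 2 1 5 / 2 1 5 4 3.

4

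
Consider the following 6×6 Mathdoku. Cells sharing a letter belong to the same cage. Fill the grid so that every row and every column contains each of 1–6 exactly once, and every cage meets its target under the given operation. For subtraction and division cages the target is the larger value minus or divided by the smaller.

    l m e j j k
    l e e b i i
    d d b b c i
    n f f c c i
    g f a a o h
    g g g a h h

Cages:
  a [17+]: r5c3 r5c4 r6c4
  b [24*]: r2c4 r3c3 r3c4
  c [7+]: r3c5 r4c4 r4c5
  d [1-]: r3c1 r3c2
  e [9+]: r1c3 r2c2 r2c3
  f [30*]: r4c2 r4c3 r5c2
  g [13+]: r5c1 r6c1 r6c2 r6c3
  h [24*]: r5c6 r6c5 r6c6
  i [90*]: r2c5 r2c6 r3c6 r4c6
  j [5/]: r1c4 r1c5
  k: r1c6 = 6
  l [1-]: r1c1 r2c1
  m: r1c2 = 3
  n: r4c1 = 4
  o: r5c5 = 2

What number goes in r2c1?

Cage m is given, leaving r1c2 = 3.
Cage k is given; hence r1c6 = 6.
Cage n is a single given cell; hence r4c1 = 4.
Cage a has sum 17, which forces r5c3 = 6.
Cage a needs sum 17, leaving r5c4 = 5.
Cage o is a single given cell; hence r5c5 = 2.
Cage a has sum 17, which forces r6c4 = 6.
5 is placed in column 4, which forces r1c4 = 1.
Cage j needs two cells with quotient 5, which forces r1c5 = 5.
Cage f has product 30, which forces r4c2 = 6.
Cage f has product 30; hence r4c3 = 5.
5 is placed in column 5, which forces r4c5 = 1.
Row 5 already has 2, which forces r5c2 = 1.
Cage h needs product 24, so r6c6 = 2.
Row 1 now contains 5; hence r1c1 = 2.
Row 1 now contains 2, leaving r1c3 = 4.
Cage i has product 90, which forces r2c5 = 6.
Column 6 already has 2, leaving r4c6 = 3.
1 is placed in row 5; hence r5c1 = 3.
Column 6 already has 3, leaving r5c6 = 4.
Column 3 now contains 4, which forces r6c3 = 1.
Column 1 now contains 3, which forces r2c1 = 1.
Cage e has sum 9; hence r2c2 = 2.
Column 3 now contains 1, leaving r2c3 = 3.
Row 2 now contains 3; hence r2c4 = 4.
1 is placed in row 2, so r2c6 = 5.
Column 3 already has 3; hence r3c3 = 2.
Row 3 now contains 2, so r3c4 = 3.
Cage c has sum 7, so r3c5 = 4.
Column 6 now contains 5, so r3c6 = 1.
Row 4 already has 3, which forces r4c4 = 2.
Row 6 already has 1; hence r6c1 = 5.
Cage g has sum 13, so r6c2 = 4.
Cage h has product 24; hence r6c5 = 3.
Column 1 already has 5, so r3c1 = 6.
4 is placed in row 3; hence r3c2 = 5.
Filled in: 2 3 4 1 5 6 / 1 2 3 4 6 5 / 6 5 2 3 4 1 / 4 6 5 2 1 3 / 3 1 6 5 2 4 / 5 4 1 6 3 2.

1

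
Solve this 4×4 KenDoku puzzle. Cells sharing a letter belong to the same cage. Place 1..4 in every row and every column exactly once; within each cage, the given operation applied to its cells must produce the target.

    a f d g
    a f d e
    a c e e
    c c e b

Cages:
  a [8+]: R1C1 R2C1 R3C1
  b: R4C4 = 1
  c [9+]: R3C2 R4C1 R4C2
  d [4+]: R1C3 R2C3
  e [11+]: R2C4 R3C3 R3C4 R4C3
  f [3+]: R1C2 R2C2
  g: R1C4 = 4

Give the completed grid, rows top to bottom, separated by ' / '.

G is a freebie, leaving R1C4 = 4.
Cage b is given, leaving R4C4 = 1.
Row 1 needs a 2, and only R1C2 is open for it.
Column 2 already has 2, leaving R2C2 = 1.
1 is placed in row 2; hence R2C3 = 3.
3 is placed in row 2, so R2C4 = 2.
2 is placed in column 4; hence R3C4 = 3.
Cage c needs sum 9, so R4C1 = 2.
2 is placed in row 4, which forces R4C3 = 4.
Cage a needs sum 8, which forces R1C1 = 3.
Column 3 now contains 3, which forces R1C3 = 1.
3 is placed in row 2, so R2C1 = 4.
The 3 cells of cage a must have sum 8; hence R3C1 = 1.
Row 3 now contains 3, so R3C2 = 4.
4 is placed in column 3, leaving R3C3 = 2.
Row 4 now contains 4, so R4C2 = 3.

3 2 1 4 / 4 1 3 2 / 1 4 2 3 / 2 3 4 1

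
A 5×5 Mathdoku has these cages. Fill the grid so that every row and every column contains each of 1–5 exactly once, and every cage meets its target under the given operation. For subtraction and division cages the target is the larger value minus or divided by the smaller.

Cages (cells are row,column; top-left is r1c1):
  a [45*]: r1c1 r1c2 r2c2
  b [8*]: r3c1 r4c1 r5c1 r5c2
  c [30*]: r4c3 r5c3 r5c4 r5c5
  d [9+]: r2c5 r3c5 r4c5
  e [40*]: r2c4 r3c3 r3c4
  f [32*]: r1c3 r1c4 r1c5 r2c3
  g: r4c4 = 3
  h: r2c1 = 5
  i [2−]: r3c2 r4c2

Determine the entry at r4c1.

2

Cage a needs product 45, so r1c1 = 3.
Cage a needs product 45, so r1c2 = 5.
H is a freebie, leaving r2c1 = 5.
Cage a has product 45, leaving r2c2 = 3.
The 4 cells of cage f must have product 32, so r2c3 = 4.
Row 2 now contains 4, so r2c4 = 2.
Row 2 already has 2, so r2c5 = 1.
G is a freebie, so r4c4 = 3.
Cage b needs product 8; hence r5c2 = 1.
Row 5 now contains 1; hence r5c4 = 5.
Cage e needs product 40, so r3c3 = 5.
Column 4 now contains 5, so r3c4 = 4.
The 3 cells of cage d must have sum 9, leaving r3c5 = 3.
Cage c needs product 30, leaving r4c3 = 1.
Cage d has sum 9; hence r4c5 = 5.
3 is placed in column 5, so r5c5 = 2.
Column 3 now contains 1, so r1c3 = 2.
4 is placed in column 4, leaving r1c4 = 1.
2 is placed in column 5, leaving r1c5 = 4.
The 4 cells of cage b must have product 8; hence r3c1 = 1.
Row 3 now contains 4, leaving r3c2 = 2.
Cage b needs product 8; hence r4c1 = 2.
Cage i's pair has difference 2; hence r4c2 = 4.
2 is placed in row 5, leaving r5c1 = 4.
2 is placed in row 5; hence r5c3 = 3.
The full grid is 3 5 2 1 4 / 5 3 4 2 1 / 1 2 5 4 3 / 2 4 1 3 5 / 4 1 3 5 2.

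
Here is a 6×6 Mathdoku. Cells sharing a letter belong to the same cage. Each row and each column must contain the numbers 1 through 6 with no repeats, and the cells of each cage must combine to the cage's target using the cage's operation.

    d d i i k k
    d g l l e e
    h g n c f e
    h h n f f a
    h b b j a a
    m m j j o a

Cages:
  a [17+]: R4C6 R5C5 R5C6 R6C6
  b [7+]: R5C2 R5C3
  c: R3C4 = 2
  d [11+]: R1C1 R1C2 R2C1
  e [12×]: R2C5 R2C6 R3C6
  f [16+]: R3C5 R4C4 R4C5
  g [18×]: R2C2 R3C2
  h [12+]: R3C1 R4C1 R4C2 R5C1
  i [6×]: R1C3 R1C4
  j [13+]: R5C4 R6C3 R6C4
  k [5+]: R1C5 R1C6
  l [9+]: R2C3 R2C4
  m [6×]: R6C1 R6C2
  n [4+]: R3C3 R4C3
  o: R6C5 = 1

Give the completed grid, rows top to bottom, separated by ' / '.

C is a freebie, which forces R3C4 = 2.
Cage o is a single given cell; hence R6C5 = 1.
Column 4 needs a 1, and only R1C4 is open for it.
Cage i needs two cells with product 6, leaving R1C3 = 6.
Row 2 needs a 1, and only R2C6 is open for it.
In column 2, 1 can only go at R4C2, so R4C2 = 1.
Cage n needs two cells with sum 4, leaving R3C3 = 1.
1 is placed in row 4; hence R4C3 = 3.
The only place for 1 in row 5 is R5C1.
The only place for 5 in row 3 is R3C5.
The 3 cells of cage f must have sum 16, which forces R4C4 = 5.
The 3 cells of cage f must have sum 16, which forces R4C5 = 6.
Cage l needs two cells with sum 9, leaving R2C3 = 5.
Column 4 already has 5; hence R2C4 = 4.
The 4 cells of cage h must have sum 12, which forces R3C1 = 6.
Row 3 already has 6, so R3C2 = 3.
3 is placed in row 3, so R3C6 = 4.
Row 4 already has 6, leaving R4C1 = 4.
Column 6 already has 4, which forces R4C6 = 2.
Column 2 already has 3, so R6C2 = 2.
The 3 cells of cage j must have sum 13, leaving R6C3 = 4.
Cage d has sum 11; hence R1C1 = 5.
Cage d needs sum 11; hence R1C2 = 4.
Cage k's pair has sum 5, so R1C5 = 2.
Column 6 already has 2, which forces R1C6 = 3.
The 3 cells of cage d must have sum 11, leaving R2C1 = 2.
Column 2 already has 3, leaving R2C2 = 6.
The 3 cells of cage e must have product 12; hence R2C5 = 3.
Column 2 now contains 2, so R5C2 = 5.
4 is placed in column 3, leaving R5C3 = 2.
Cage a needs sum 17, leaving R5C5 = 4.
Row 5 already has 5, which forces R5C6 = 6.
Row 6 now contains 2; hence R6C1 = 3.
3 is placed in row 6, so R6C4 = 6.
Column 6 already has 6, leaving R6C6 = 5.
Row 5 already has 6, leaving R5C4 = 3.

5 4 6 1 2 3 / 2 6 5 4 3 1 / 6 3 1 2 5 4 / 4 1 3 5 6 2 / 1 5 2 3 4 6 / 3 2 4 6 1 5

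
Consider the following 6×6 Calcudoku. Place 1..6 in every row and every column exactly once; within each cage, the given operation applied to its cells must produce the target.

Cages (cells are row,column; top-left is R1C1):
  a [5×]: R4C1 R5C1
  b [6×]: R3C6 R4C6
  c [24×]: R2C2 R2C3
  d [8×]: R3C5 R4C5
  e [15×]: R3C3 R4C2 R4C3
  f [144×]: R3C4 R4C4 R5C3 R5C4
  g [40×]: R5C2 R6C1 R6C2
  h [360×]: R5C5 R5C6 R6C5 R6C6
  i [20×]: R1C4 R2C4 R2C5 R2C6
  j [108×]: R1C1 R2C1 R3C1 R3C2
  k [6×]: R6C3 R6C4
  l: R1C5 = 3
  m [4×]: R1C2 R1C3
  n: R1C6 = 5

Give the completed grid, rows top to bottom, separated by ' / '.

6 4 1 2 3 5 / 3 6 4 5 1 2 / 2 3 5 6 4 1 / 5 1 3 4 2 6 / 1 5 2 3 6 4 / 4 2 6 1 5 3

Cage l is given, so R1C5 = 3.
Cage n is given, leaving R1C6 = 5.
In row 1, 6 can only go at R1C1, so R1C1 = 6.
Row 1 needs a 2, and only R1C4 is open for it.
The only place for 3 in row 2 is R2C1.
Row 3 needs a 5, and only R3C3 is open for it.
The only place for 5 in row 4 is R4C1.
5 is placed in column 1; hence R5C1 = 1.
Column 1 now contains 1, which forces R3C1 = 2.
Cage j needs product 108, so R3C2 = 3.
2 is placed in row 3, which forces R3C5 = 4.
Column 2 already has 3, so R4C2 = 1.
1 is placed in row 4, so R4C3 = 3.
4 is placed in column 5, leaving R4C5 = 2.
2 is placed in row 4, which forces R4C6 = 6.
2 is placed in column 1, so R6C1 = 4.
1 is placed in column 2, so R1C2 = 4.
The two cells of cage m must have product 4, so R1C3 = 1.
Column 2 now contains 4; hence R2C2 = 6.
Row 2 already has 6, so R2C3 = 4.
The 4 cells of cage i must have product 20; hence R2C6 = 2.
Cage f has product 144, leaving R3C4 = 6.
Column 6 already has 6, which forces R3C6 = 1.
Row 4 already has 6, leaving R4C4 = 4.
Cage f needs product 144, so R5C3 = 2.
Cage f needs product 144; hence R5C4 = 3.
Cage h has product 360, which forces R5C6 = 4.
Column 3 already has 2, leaving R6C3 = 6.
Column 4 already has 3, so R6C4 = 1.
Row 6 already has 6, which forces R6C5 = 5.
Cage h needs product 360, leaving R6C6 = 3.
Column 4 already has 1; hence R2C4 = 5.
5 is placed in column 5, which forces R2C5 = 1.
Row 5 already has 2; hence R5C2 = 5.
5 is placed in column 5, so R5C5 = 6.
5 is placed in row 6, which forces R6C2 = 2.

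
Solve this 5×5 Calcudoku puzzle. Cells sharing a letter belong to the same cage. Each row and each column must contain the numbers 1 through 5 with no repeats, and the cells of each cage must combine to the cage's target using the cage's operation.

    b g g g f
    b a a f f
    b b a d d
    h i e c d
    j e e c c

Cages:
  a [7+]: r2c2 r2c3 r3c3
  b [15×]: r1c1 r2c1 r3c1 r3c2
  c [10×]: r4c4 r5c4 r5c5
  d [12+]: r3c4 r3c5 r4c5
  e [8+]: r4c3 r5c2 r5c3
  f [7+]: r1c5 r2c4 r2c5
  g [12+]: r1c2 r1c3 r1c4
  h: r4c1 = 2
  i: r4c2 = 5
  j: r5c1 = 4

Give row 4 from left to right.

2 5 4 1 3

Cage b needs product 15, so r3c2 = 1.
H is a freebie, so r4c1 = 2.
I is a freebie, so r4c2 = 5.
Row 4 now contains 5, leaving r4c4 = 1.
J is a freebie, so r5c1 = 4.
The 3 cells of cage e must have sum 8; hence r5c2 = 3.
Column 2 now contains 3, so r1c2 = 4.
Column 2 already has 4; hence r2c2 = 2.
The 3 cells of cage f must have sum 7, leaving r2c5 = 1.
The 4 cells of cage b must have product 15, leaving r1c1 = 1.
1 is placed in row 2, so r2c3 = 3.
Row 2 already has 3, which forces r2c4 = 4.
The 3 cells of cage a must have sum 7, leaving r3c3 = 2.
Column 3 already has 3, which forces r4c3 = 4.
Row 4 already has 4, so r4c5 = 3.
Column 3 now contains 2, which forces r5c3 = 1.
Column 3 already has 3; hence r1c3 = 5.
Cage g has sum 12, so r1c4 = 3.
Column 5 already has 3, which forces r1c5 = 2.
Row 2 already has 3; hence r2c1 = 5.
Cage b needs product 15, so r3c1 = 3.
Cage d needs sum 12; hence r3c4 = 5.
Cage d needs sum 12, which forces r3c5 = 4.
Column 4 now contains 5; hence r5c4 = 2.
Column 5 already has 2, which forces r5c5 = 5.
Completed grid: 1 4 5 3 2 / 5 2 3 4 1 / 3 1 2 5 4 / 2 5 4 1 3 / 4 3 1 2 5.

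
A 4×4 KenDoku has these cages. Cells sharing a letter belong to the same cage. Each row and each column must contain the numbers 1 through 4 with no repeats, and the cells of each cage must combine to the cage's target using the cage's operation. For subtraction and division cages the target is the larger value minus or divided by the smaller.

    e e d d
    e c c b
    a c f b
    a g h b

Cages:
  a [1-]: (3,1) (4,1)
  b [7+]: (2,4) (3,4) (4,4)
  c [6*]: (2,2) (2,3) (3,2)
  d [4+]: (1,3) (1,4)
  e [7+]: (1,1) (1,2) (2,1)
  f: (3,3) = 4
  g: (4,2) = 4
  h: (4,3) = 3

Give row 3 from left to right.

Cage f is given; hence (3,3) = 4.
Cage g is a single given cell, which forces (4,2) = 4.
Cage h is given, so (4,3) = 3.
Column 3 now contains 3, which forces (1,3) = 1.
Cage d's pair has sum 4, so (1,4) = 3.
1 is placed in column 3; hence (2,3) = 2.
The 3 cells of cage b must have sum 7, leaving (2,4) = 4.
Cage e needs sum 7, leaving (1,1) = 4.
Row 1 already has 3, leaving (1,2) = 2.
Cage e has sum 7, so (2,1) = 1.
Row 2 now contains 1, which forces (2,2) = 3.
Column 2 now contains 3, so (3,2) = 1.
Row 3 already has 1; hence (3,4) = 2.
Column 1 now contains 1, so (4,1) = 2.
Column 4 already has 2, leaving (4,4) = 1.
2 is placed in row 3, which forces (3,1) = 3.
Completed grid: 4 2 1 3 / 1 3 2 4 / 3 1 4 2 / 2 4 3 1.

3 1 4 2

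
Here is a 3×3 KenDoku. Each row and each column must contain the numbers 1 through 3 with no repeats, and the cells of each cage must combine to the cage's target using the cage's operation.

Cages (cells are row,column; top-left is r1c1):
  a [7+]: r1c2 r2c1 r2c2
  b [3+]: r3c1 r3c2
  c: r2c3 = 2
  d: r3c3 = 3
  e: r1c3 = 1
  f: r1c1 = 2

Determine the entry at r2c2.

F is a freebie, so r1c1 = 2.
Row 1 now contains 2, leaving r1c2 = 3.
Cage e is given; hence r1c3 = 1.
Column 1 now contains 2, so r2c1 = 3.
3 is placed in column 2; hence r2c2 = 1.
C is a freebie, leaving r2c3 = 2.
Column 1 now contains 2, leaving r3c1 = 1.
1 is placed in column 2; hence r3c2 = 2.
D is a freebie, which forces r3c3 = 3.
Completed grid: 2 3 1 / 3 1 2 / 1 2 3.

1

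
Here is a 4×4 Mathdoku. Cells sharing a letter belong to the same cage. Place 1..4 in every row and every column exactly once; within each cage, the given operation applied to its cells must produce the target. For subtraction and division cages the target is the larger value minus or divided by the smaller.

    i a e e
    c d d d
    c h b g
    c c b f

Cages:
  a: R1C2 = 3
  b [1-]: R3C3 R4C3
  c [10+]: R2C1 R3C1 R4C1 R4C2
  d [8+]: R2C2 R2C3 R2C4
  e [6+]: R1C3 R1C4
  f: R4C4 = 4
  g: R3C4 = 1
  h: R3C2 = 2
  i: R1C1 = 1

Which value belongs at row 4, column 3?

Cage i is a single given cell, which forces R1C1 = 1.
Cage a is given; hence R1C2 = 3.
Cage h is a single given cell; hence R3C2 = 2.
G is a freebie, leaving R3C4 = 1.
Cage f is given, so R4C4 = 4.
The two cells of cage e must have sum 6; hence R1C3 = 4.
Column 4 now contains 4, so R1C4 = 2.
4 is placed in column 3; hence R2C3 = 1.
Column 4 now contains 4, which forces R2C4 = 3.
4 is placed in column 3, which forces R3C3 = 3.
4 is placed in row 4; hence R4C2 = 1.
3 is placed in column 3, so R4C3 = 2.
Cage c has sum 10, which forces R2C1 = 2.
Row 2 now contains 1, which forces R2C2 = 4.
Row 3 already has 3, so R3C1 = 4.
2 is placed in row 4, which forces R4C1 = 3.
Filled in: 1 3 4 2 / 2 4 1 3 / 4 2 3 1 / 3 1 2 4.

2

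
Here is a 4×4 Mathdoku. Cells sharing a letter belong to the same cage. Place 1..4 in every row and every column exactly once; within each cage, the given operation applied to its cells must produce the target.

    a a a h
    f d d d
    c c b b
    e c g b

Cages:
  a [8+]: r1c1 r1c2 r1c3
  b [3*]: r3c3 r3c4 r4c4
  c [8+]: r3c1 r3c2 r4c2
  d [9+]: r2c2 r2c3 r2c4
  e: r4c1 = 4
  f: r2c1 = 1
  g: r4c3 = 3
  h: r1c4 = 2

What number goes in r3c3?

1

H is a freebie; hence r1c4 = 2.
Cage f is given, which forces r2c1 = 1.
Cage b has product 3, so r3c3 = 1.
The 3 cells of cage b must have product 3, leaving r3c4 = 3.
Cage e is a single given cell, so r4c1 = 4.
G is a freebie, so r4c3 = 3.
Cage b needs product 3; hence r4c4 = 1.
Column 1 already has 4, so r1c1 = 3.
Cage a needs sum 8, so r1c2 = 1.
3 is placed in column 3, leaving r1c3 = 4.
Cage d needs sum 9, leaving r2c2 = 3.
Cage d needs sum 9, which forces r2c3 = 2.
3 is placed in column 4, which forces r2c4 = 4.
Column 1 already has 4; hence r3c1 = 2.
Cage c needs sum 8; hence r3c2 = 4.
Row 4 now contains 1, which forces r4c2 = 2.
The full grid is 3 1 4 2 / 1 3 2 4 / 2 4 1 3 / 4 2 3 1.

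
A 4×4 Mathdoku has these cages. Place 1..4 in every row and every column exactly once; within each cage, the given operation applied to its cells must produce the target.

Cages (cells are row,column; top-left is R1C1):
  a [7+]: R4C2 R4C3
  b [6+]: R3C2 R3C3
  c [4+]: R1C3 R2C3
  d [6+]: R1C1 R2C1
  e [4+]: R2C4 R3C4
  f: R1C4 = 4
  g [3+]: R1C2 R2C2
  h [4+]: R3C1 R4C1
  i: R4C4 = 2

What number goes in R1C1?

Cage f is given; hence R1C4 = 4.
Cage i is given; hence R4C4 = 2.
4 is placed in row 1, leaving R1C1 = 2.
2 is placed in row 1; hence R1C2 = 1.
Row 1 now contains 1, leaving R1C3 = 3.
Cage d needs two cells with sum 6, leaving R2C1 = 4.
1 is placed in column 2; hence R2C2 = 2.
3 is placed in column 3; hence R2C3 = 1.
1 is placed in row 2, which forces R2C4 = 3.
2 is placed in column 2, which forces R3C2 = 4.
4 is placed in row 3; hence R3C3 = 2.
Column 4 already has 3, leaving R3C4 = 1.
Column 2 already has 4, which forces R4C2 = 3.
3 is placed in column 3, which forces R4C3 = 4.
1 is placed in row 3, so R3C1 = 3.
Row 4 already has 3, which forces R4C1 = 1.
Completed grid: 2 1 3 4 / 4 2 1 3 / 3 4 2 1 / 1 3 4 2.

2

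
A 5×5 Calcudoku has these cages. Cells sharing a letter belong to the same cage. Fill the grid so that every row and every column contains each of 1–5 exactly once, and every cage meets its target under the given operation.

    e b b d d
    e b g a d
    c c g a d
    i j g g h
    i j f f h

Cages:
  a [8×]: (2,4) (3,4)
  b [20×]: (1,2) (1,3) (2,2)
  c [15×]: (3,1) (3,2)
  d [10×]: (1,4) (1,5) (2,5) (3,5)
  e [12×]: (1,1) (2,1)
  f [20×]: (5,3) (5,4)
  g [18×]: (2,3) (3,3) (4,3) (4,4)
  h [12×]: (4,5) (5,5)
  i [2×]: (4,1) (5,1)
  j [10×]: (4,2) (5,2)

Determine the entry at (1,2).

4

Cage d needs product 10, leaving (1,4) = 1.
Cage g needs product 18, which forces (4,4) = 3.
3 is placed in row 4, leaving (4,5) = 4.
Column 5 now contains 4, leaving (5,5) = 3.
In row 1, 3 can only go at (1,1), so (1,1) = 3.
Column 1 already has 3, so (2,1) = 4.
Row 2 already has 4; hence (2,4) = 2.
Column 1 already has 3; hence (3,1) = 5.
The two cells of cage c must have product 15; hence (3,2) = 3.
Column 4 now contains 2, so (3,4) = 4.
Column 4 already has 4, leaving (5,4) = 5.
2 is placed in row 2, leaving (2,2) = 1.
Cage g has product 18, which forces (2,3) = 3.
Row 2 already has 1; hence (2,5) = 5.
Cage j's pair has product 10, leaving (4,2) = 5.
Row 5 now contains 5, so (5,2) = 2.
Row 5 now contains 5, so (5,3) = 4.
5 is placed in column 2, leaving (1,2) = 4.
4 is placed in column 3, so (1,3) = 5.
5 is placed in column 5; hence (1,5) = 2.
Cage d has product 10; hence (3,5) = 1.
Cage i needs two cells with product 2, which forces (4,1) = 2.
Row 4 now contains 2; hence (4,3) = 1.
Row 5 already has 2, so (5,1) = 1.
1 is placed in row 3; hence (3,3) = 2.
Completed grid: 3 4 5 1 2 / 4 1 3 2 5 / 5 3 2 4 1 / 2 5 1 3 4 / 1 2 4 5 3.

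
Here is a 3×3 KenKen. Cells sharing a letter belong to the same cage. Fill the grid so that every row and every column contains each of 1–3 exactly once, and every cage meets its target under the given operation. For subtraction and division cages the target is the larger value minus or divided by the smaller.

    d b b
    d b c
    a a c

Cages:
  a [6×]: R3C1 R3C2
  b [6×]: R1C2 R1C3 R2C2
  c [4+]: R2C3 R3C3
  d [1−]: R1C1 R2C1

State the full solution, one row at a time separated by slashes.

1 3 2 / 2 1 3 / 3 2 1

Row 3 needs a 1, and only R3C3 is open for it.
1 is placed in column 3, which forces R2C3 = 3.
The 3 cells of cage b must have product 6; hence R1C2 = 3.
Column 3 already has 3, so R1C3 = 2.
Cage b needs product 6; hence R2C2 = 1.
Column 2 now contains 3, so R3C2 = 2.
Row 1 now contains 2, which forces R1C1 = 1.
1 is placed in row 2, which forces R2C1 = 2.
Row 3 now contains 2, so R3C1 = 3.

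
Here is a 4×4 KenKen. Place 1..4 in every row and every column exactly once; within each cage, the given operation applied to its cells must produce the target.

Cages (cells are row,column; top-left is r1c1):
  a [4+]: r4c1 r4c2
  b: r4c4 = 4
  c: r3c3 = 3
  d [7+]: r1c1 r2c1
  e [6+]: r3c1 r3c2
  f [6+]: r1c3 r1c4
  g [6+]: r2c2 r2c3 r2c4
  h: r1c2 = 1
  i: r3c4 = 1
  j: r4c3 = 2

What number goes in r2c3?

Cage h is given; hence r1c2 = 1.
Cage c is given, which forces r3c3 = 3.
Cage i is a single given cell, which forces r3c4 = 1.
1 is placed in column 2, which forces r4c2 = 3.
Cage j is given, leaving r4c3 = 2.
Cage b is a single given cell, which forces r4c4 = 4.
Column 3 already has 2, which forces r1c3 = 4.
Column 4 already has 4; hence r1c4 = 2.
3 is placed in column 2; hence r2c2 = 2.
Column 3 already has 2, leaving r2c3 = 1.
Cage g has sum 6, so r2c4 = 3.
Column 2 now contains 2; hence r3c2 = 4.
Row 4 now contains 3, which forces r4c1 = 1.
Row 1 already has 4, which forces r1c1 = 3.
Row 2 now contains 3, which forces r2c1 = 4.
4 is placed in row 3, leaving r3c1 = 2.
Filled in: 3 1 4 2 / 4 2 1 3 / 2 4 3 1 / 1 3 2 4.

1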